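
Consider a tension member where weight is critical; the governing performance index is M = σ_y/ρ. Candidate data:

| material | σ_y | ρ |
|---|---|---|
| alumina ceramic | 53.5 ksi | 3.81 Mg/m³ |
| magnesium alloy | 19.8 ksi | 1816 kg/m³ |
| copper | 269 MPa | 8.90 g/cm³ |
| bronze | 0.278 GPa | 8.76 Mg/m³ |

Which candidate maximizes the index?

alumina ceramic

After converting to SI:
  alumina ceramic: σ_y = 368.9 MPa, ρ = 3810 kg/m³
  magnesium alloy: σ_y = 136.5 MPa, ρ = 1816 kg/m³
  copper: σ_y = 269.0 MPa, ρ = 8900 kg/m³
  bronze: σ_y = 278.0 MPa, ρ = 8760 kg/m³
  alumina ceramic: M = 96.8 kN·m/kg
  magnesium alloy: M = 75.2 kN·m/kg
  bronze: M = 31.7 kN·m/kg
  copper: M = 30.2 kN·m/kg
Highest index: alumina ceramic.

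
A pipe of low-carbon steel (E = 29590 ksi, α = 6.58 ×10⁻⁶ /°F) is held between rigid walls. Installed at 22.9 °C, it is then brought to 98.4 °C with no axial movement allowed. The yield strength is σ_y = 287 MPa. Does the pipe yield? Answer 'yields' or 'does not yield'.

does not yield

E = 29590 ksi = 204.0 GPa.
α = 6.58×10⁻⁶/°F × 9/5 = 11.8×10⁻⁶/K.
ΔT = 75.50 K. Constrained thermal stress σ = E·α·ΔT = 204.0×10³ MPa × 11.8×10⁻⁶ × 75.50 = 182 MPa (compressive).
Compare to σ_y = 287 MPa: σ < σ_y, so it does not yield.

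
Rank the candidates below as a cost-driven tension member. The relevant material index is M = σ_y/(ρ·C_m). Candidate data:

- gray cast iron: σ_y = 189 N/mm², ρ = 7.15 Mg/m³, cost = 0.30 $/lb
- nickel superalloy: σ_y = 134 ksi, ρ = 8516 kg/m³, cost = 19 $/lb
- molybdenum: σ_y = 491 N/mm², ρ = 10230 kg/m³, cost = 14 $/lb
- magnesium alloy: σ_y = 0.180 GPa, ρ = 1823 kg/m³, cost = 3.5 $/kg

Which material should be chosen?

gray cast iron

Normalizing units and computing the index:
  gray cast iron: σ_y = 189.0 MPa, ρ = 7150 kg/m³, cost = 0.6614 $/kg
  nickel superalloy: σ_y = 923.9 MPa, ρ = 8516 kg/m³, cost = 41.89 $/kg
  molybdenum: σ_y = 491.0 MPa, ρ = 10230 kg/m³, cost = 30.86 $/kg
  magnesium alloy: σ_y = 180.0 MPa, ρ = 1823 kg/m³, cost = 3.500 $/kg
  gray cast iron: M = 40.0 kN·m per $
  magnesium alloy: M = 28.2 kN·m per $
  nickel superalloy: M = 2.59 kN·m per $
  molybdenum: M = 1.56 kN·m per $
Highest index: gray cast iron.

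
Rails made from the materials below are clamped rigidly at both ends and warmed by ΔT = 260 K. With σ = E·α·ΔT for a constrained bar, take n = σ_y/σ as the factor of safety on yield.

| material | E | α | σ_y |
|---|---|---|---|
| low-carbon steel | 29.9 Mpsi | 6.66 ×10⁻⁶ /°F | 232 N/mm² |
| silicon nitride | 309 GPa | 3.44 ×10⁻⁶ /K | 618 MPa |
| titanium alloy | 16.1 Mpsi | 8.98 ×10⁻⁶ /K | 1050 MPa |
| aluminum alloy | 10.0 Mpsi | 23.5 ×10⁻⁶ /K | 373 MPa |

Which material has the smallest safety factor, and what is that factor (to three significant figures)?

low-carbon steel, n = 0.361

Converting E to GPa, α to ×10⁻⁶/K, σ_y to MPa, then σ and n for each:
  low-carbon steel: E = 206.2, α = 12.0, σ_y = 232.0 → σ = 643 MPa, n = 0.361
  silicon nitride: E = 309.0, α = 3.44, σ_y = 618.0 → σ = 276 MPa, n = 2.24
  titanium alloy: E = 111.0, α = 8.98, σ_y = 1050 → σ = 259 MPa, n = 4.05
  aluminum alloy: E = 68.95, α = 23.5, σ_y = 373.0 → σ = 421 MPa, n = 0.885
The minimum is low-carbon steel at n = 0.361.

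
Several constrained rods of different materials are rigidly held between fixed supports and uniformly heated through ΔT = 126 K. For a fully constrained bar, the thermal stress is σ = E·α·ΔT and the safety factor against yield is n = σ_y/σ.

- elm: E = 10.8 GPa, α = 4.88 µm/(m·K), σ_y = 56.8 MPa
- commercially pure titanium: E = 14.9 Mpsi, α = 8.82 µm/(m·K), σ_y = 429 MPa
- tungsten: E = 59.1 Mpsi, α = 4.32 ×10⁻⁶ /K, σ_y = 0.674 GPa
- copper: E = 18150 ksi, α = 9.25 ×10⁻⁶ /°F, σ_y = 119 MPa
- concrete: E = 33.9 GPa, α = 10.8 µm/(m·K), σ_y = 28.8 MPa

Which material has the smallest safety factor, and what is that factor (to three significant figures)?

copper, n = 0.453

Converting E to GPa, α to ×10⁻⁶/K, σ_y to MPa, then σ and n for each:
  elm: E = 10.80, α = 4.88, σ_y = 56.80 → σ = 6.64 MPa, n = 8.55
  commercially pure titanium: E = 102.7, α = 8.82, σ_y = 429.0 → σ = 114 MPa, n = 3.76
  tungsten: E = 407.5, α = 4.32, σ_y = 674.0 → σ = 222 MPa, n = 3.04
  copper: E = 125.1, α = 16.6, σ_y = 119.0 → σ = 263 MPa, n = 0.453
  concrete: E = 33.90, α = 10.8, σ_y = 28.80 → σ = 46.1 MPa, n = 0.624
The minimum is copper at n = 0.453.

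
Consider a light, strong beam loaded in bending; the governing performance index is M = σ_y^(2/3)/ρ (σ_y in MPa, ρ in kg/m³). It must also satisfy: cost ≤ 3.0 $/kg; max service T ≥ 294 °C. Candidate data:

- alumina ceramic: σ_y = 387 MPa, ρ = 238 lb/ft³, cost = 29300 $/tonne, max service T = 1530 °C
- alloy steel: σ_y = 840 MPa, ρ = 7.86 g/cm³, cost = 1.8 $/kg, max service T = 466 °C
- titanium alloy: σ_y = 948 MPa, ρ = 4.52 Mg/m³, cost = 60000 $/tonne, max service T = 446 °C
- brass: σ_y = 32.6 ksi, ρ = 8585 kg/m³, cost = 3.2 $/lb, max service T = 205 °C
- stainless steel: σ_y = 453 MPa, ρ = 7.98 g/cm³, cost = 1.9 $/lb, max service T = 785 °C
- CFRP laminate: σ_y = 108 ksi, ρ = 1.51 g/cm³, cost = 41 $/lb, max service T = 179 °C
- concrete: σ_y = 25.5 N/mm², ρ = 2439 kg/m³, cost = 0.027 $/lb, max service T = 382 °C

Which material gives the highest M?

alloy steel

Screen on constraints: cost ≤ 3.0 $/kg; max service T ≥ 294 °C. Survivors: alloy steel, concrete.
Putting every candidate on a common basis:
  alloy steel: σ_y = 840.0 MPa, ρ = 7860 kg/m³
  concrete: σ_y = 25.50 MPa, ρ = 2439 kg/m³
  alloy steel: M = 11.3×10⁻³
  concrete: M = 3.55×10⁻³
Alloy steel has the largest M.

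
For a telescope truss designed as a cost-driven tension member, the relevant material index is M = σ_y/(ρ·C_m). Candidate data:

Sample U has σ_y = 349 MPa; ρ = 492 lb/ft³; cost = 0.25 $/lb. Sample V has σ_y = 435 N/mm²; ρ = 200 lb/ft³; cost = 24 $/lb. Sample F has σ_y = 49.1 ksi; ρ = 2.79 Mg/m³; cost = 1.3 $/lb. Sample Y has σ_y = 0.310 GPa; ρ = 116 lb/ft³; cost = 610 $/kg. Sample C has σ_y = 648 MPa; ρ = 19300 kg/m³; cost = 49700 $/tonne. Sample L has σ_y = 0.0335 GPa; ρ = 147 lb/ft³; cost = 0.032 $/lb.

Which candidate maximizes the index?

Convert each candidate to consistent units, then evaluate M:
  sample U: σ_y = 349.0 MPa, ρ = 7881 kg/m³, cost = 0.5511 $/kg
  sample V: σ_y = 435.0 MPa, ρ = 3204 kg/m³, cost = 52.91 $/kg
  sample F: σ_y = 338.5 MPa, ρ = 2790 kg/m³, cost = 2.866 $/kg
  sample Y: σ_y = 310.0 MPa, ρ = 1858 kg/m³, cost = 610.0 $/kg
  sample C: σ_y = 648.0 MPa, ρ = 19300 kg/m³, cost = 49.70 $/kg
  sample L: σ_y = 33.50 MPa, ρ = 2355 kg/m³, cost = 0.07055 $/kg
  sample L: M = 202 kN·m per $
  sample U: M = 80.3 kN·m per $
  sample F: M = 42.3 kN·m per $
  sample V: M = 2.57 kN·m per $
  sample C: M = 0.676 kN·m per $
  sample Y: M = 0.273 kN·m per $
The maximum is for sample L.

sample L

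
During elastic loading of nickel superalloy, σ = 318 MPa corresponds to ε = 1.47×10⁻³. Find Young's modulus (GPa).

216 GPa

E = σ/ε = 318 MPa / 1.47×10⁻³ = 216300 MPa = 216 GPa.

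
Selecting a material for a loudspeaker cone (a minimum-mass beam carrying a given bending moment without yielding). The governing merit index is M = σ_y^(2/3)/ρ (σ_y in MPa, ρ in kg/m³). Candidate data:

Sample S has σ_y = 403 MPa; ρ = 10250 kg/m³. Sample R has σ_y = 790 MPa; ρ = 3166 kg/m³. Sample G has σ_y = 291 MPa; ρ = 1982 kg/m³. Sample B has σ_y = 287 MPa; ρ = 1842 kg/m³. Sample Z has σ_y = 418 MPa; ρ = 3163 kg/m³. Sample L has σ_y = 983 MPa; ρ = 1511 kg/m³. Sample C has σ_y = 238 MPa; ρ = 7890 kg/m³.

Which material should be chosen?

sample L

Evaluate M for each candidate:
  sample L: M = 65.4×10⁻³
  sample R: M = 27.0×10⁻³
  sample B: M = 23.6×10⁻³
  sample G: M = 22.2×10⁻³
  sample Z: M = 17.7×10⁻³
  sample S: M = 5.32×10⁻³
  sample C: M = 4.87×10⁻³
Sample L ranks first.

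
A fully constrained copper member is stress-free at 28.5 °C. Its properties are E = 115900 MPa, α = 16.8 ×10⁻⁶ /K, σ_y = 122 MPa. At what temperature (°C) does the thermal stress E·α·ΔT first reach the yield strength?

91.2 °C

E = 115900 MPa = 115.9 GPa.
E·α·ΔT = 122.0 MPa ⇒ ΔT = 122.0 / (115.9×10³ × 16.8×10⁻⁶) = 62.66 K.
T = 28.5 + 62.66 = 91.16 °C.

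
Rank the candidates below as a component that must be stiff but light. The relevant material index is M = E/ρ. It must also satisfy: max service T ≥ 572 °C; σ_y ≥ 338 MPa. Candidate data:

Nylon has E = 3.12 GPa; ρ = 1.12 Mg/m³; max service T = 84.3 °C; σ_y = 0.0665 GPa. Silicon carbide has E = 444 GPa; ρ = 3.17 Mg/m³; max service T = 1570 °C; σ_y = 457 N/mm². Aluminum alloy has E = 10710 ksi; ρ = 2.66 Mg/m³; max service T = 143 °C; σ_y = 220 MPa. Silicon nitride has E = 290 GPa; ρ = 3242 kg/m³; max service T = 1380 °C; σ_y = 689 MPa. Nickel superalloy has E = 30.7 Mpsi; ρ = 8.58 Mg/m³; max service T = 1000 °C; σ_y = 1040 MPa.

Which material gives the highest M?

silicon carbide

Screen on constraints: max service T ≥ 572 °C; σ_y ≥ 338 MPa. Survivors: silicon carbide, silicon nitride, nickel superalloy.
Convert each candidate to consistent units, then evaluate M:
  silicon carbide: E = 444.0 GPa, ρ = 3170 kg/m³
  silicon nitride: E = 290.0 GPa, ρ = 3242 kg/m³
  nickel superalloy: E = 211.7 GPa, ρ = 8580 kg/m³
  silicon carbide: M = 140 MN·m/kg
  silicon nitride: M = 89.5 MN·m/kg
  nickel superalloy: M = 24.7 MN·m/kg
Silicon carbide ranks first.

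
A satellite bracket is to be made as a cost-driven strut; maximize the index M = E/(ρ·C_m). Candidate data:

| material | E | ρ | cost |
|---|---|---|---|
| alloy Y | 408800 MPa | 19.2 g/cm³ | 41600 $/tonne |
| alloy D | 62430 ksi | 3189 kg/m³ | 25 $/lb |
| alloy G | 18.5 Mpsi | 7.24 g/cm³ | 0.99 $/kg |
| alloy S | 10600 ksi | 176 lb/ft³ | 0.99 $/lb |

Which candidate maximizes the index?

alloy G

Normalizing units and computing the index:
  alloy Y: E = 408.8 GPa, ρ = 19200 kg/m³, cost = 41.60 $/kg
  alloy D: E = 430.4 GPa, ρ = 3189 kg/m³, cost = 55.11 $/kg
  alloy G: E = 127.6 GPa, ρ = 7240 kg/m³, cost = 0.9900 $/kg
  alloy S: E = 73.08 GPa, ρ = 2819 kg/m³, cost = 2.183 $/kg
  alloy G: M = 17.8 MN·m per $
  alloy S: M = 11.9 MN·m per $
  alloy D: M = 2.45 MN·m per $
  alloy Y: M = 0.512 MN·m per $
Highest index: alloy G.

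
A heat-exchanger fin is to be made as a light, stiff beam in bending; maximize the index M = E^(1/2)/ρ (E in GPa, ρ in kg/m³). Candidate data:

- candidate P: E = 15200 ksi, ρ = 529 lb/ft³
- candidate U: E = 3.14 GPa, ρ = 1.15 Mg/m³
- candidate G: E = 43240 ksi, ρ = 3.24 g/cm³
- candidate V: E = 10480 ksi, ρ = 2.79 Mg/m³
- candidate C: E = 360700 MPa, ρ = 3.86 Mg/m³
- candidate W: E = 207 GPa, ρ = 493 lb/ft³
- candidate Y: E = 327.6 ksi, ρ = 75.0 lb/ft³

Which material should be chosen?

Normalizing units and computing the index:
  candidate P: E = 104.8 GPa, ρ = 8474 kg/m³
  candidate U: E = 3.140 GPa, ρ = 1150 kg/m³
  candidate G: E = 298.1 GPa, ρ = 3240 kg/m³
  candidate V: E = 72.26 GPa, ρ = 2790 kg/m³
  candidate C: E = 360.7 GPa, ρ = 3860 kg/m³
  candidate W: E = 207.0 GPa, ρ = 7897 kg/m³
  candidate Y: E = 2.259 GPa, ρ = 1201 kg/m³
  candidate G: M = 5.33×10⁻³
  candidate C: M = 4.92×10⁻³
  candidate V: M = 3.05×10⁻³
  candidate W: M = 1.82×10⁻³
  candidate U: M = 1.54×10⁻³
  candidate Y: M = 1.25×10⁻³
  candidate P: M = 1.21×10⁻³
Highest index: candidate G.

candidate G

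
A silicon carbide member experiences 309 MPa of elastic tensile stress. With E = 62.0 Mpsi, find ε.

E = 62.0 Mpsi = 427.5 GPa = 427500 MPa.
ε = σ/E = 309 / 427500 = 7.23×10⁻⁴.

7.23×10⁻⁴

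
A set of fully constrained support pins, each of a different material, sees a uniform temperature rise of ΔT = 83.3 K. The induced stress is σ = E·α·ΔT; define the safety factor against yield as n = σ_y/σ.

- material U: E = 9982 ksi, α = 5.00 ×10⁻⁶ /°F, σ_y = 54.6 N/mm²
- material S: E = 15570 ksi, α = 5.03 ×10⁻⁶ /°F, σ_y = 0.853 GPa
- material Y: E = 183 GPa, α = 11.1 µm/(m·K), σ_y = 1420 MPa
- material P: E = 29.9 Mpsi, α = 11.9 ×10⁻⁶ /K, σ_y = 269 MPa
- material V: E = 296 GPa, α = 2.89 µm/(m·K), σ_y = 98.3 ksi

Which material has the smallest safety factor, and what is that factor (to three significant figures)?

Converting E to GPa, α to ×10⁻⁶/K, σ_y to MPa, then σ and n for each:
  material U: E = 68.82, α = 9.00, σ_y = 54.60 → σ = 51.6 MPa, n = 1.06
  material S: E = 107.4, α = 9.05, σ_y = 853.0 → σ = 81.0 MPa, n = 10.5
  material Y: E = 183.0, α = 11.1, σ_y = 1420 → σ = 169 MPa, n = 8.39
  material P: E = 206.2, α = 11.9, σ_y = 269.0 → σ = 204 MPa, n = 1.32
  material V: E = 296.0, α = 2.89, σ_y = 677.8 → σ = 71.3 MPa, n = 9.51
Smallest n: material U with n = 1.06.

material U, n = 1.06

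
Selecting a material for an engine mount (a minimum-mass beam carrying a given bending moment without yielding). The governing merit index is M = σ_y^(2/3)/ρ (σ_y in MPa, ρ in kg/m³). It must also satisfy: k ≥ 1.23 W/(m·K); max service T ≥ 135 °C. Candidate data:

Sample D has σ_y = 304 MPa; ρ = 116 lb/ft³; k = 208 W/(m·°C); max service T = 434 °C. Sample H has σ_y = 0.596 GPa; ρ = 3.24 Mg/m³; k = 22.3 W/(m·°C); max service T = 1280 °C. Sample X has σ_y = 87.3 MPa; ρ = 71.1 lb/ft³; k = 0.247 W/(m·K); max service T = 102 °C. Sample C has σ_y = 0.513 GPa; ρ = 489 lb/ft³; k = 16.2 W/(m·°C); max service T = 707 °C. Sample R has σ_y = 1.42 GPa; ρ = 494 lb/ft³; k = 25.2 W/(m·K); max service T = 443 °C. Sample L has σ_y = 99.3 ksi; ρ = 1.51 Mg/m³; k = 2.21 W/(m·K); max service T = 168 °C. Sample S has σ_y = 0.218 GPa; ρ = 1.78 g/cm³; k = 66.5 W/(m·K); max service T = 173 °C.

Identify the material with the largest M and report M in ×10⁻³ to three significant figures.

sample L, M = 51.4×10⁻³

Screen on constraints: k ≥ 1.23 W/(m·K); max service T ≥ 135 °C. Survivors: sample D, sample H, sample C, sample R, sample L, sample S.
After converting to SI:
  sample D: σ_y = 304.0 MPa, ρ = 1858 kg/m³
  sample H: σ_y = 596.0 MPa, ρ = 3240 kg/m³
  sample C: σ_y = 513.0 MPa, ρ = 7833 kg/m³
  sample R: σ_y = 1420 MPa, ρ = 7913 kg/m³
  sample L: σ_y = 684.6 MPa, ρ = 1510 kg/m³
  sample S: σ_y = 218.0 MPa, ρ = 1780 kg/m³
  sample L: M = 51.4×10⁻³
  sample D: M = 24.3×10⁻³
  sample H: M = 21.9×10⁻³
  sample S: M = 20.3×10⁻³
  sample R: M = 16.0×10⁻³
  sample C: M = 8.18×10⁻³
Highest index: sample L.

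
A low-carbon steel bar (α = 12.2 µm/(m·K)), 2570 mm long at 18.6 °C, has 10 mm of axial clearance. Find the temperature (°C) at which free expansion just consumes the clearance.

338 °C

α·L₀·ΔT = 10.0 mm ⇒ ΔT = 10.0 / (12.2×10⁻⁶ × 2570.0) = 318.9 K.
T = 18.6 + 318.9 = 337.5 °C.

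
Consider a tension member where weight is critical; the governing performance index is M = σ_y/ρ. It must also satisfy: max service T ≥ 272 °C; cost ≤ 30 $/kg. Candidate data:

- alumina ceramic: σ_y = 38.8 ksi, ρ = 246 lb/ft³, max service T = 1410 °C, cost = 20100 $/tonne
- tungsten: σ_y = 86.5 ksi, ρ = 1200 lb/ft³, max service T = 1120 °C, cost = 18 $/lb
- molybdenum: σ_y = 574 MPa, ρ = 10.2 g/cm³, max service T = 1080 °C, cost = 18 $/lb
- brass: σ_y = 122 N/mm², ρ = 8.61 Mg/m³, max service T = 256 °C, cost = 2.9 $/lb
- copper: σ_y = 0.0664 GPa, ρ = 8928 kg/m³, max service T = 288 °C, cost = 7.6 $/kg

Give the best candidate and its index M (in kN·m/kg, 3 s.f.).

alumina ceramic, M = 67.9 kN·m/kg

Screen on constraints: max service T ≥ 272 °C; cost ≤ 30 $/kg. Survivors: alumina ceramic, copper.
Normalizing units and computing the index:
  alumina ceramic: σ_y = 267.5 MPa, ρ = 3941 kg/m³
  copper: σ_y = 66.40 MPa, ρ = 8928 kg/m³
  alumina ceramic: M = 67.9 kN·m/kg
  copper: M = 7.44 kN·m/kg
Highest index: alumina ceramic.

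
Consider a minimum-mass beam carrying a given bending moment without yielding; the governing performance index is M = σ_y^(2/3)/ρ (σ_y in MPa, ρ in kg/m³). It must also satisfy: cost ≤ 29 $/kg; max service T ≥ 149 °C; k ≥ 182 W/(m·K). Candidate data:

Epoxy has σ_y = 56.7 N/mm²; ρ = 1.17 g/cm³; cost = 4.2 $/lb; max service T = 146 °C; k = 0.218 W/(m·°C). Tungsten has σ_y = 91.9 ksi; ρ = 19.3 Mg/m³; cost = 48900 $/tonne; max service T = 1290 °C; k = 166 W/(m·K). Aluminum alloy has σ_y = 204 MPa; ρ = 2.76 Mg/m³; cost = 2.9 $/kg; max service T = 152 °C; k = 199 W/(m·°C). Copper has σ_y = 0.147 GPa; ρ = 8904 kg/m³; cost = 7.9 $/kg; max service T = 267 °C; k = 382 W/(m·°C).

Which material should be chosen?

Screen on constraints: cost ≤ 29 $/kg; max service T ≥ 149 °C; k ≥ 182 W/(m·K). Survivors: aluminum alloy, copper.
Putting every candidate on a common basis:
  aluminum alloy: σ_y = 204.0 MPa, ρ = 2760 kg/m³
  copper: σ_y = 147.0 MPa, ρ = 8904 kg/m³
  aluminum alloy: M = 12.6×10⁻³
  copper: M = 3.13×10⁻³
Aluminum alloy ranks first.

aluminum alloy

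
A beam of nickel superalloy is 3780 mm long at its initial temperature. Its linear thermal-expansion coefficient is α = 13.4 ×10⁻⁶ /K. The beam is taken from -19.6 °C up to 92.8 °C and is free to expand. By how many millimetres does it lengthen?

ΔT = 92.8 − (-19.6) = 112.4 K.
ΔL = α·L₀·ΔT = 13.4×10⁻⁶ × 3780 mm × 112.4 K = 5.69 mm.

5.69 mm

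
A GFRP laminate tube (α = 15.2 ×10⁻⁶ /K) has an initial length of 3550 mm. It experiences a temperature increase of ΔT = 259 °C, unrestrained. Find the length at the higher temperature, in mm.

3564.0 mm

ΔL = α·L₀·ΔT = 15.2×10⁻⁶ × 3550 mm × 259.0 K = 14.0 mm.
L = L₀ + ΔL = 3550 + 14.0 = 3564.0 mm.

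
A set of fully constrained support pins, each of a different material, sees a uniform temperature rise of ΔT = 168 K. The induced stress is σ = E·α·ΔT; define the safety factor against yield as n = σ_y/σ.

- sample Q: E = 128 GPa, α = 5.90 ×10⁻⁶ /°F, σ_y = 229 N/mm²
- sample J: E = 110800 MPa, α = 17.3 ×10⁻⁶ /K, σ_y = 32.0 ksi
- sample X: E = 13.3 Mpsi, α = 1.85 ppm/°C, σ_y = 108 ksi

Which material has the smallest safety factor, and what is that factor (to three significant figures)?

Converting E to GPa, α to ×10⁻⁶/K, σ_y to MPa, then σ and n for each:
  sample Q: E = 128.0, α = 10.6, σ_y = 229.0 → σ = 228 MPa, n = 1.00
  sample J: E = 110.8, α = 17.3, σ_y = 220.6 → σ = 322 MPa, n = 0.685
  sample X: E = 91.70, α = 1.85, σ_y = 744.6 → σ = 28.5 MPa, n = 26.1
Sample J has the lowest safety factor, n = 0.685.

sample J, n = 0.685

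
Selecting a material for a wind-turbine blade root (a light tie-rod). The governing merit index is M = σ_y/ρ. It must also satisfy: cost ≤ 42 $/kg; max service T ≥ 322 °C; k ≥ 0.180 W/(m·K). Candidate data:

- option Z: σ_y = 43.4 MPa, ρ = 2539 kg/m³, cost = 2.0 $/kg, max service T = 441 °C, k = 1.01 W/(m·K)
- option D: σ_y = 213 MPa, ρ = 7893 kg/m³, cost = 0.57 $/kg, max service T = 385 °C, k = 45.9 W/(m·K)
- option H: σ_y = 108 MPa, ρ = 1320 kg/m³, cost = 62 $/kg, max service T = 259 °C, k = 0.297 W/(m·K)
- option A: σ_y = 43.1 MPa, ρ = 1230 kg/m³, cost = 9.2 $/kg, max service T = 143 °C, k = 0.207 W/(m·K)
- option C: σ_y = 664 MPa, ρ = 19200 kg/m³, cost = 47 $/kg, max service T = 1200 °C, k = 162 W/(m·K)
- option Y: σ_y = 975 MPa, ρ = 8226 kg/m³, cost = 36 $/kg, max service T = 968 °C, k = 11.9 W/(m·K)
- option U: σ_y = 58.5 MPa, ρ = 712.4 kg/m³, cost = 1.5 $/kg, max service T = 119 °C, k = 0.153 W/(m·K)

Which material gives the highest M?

Screen on constraints: cost ≤ 42 $/kg; max service T ≥ 322 °C; k ≥ 0.180 W/(m·K). Survivors: option Z, option D, option Y.
Per-candidate index values:
  option Y: M = 119 kN·m/kg
  option D: M = 27.0 kN·m/kg
  option Z: M = 17.1 kN·m/kg
Option Y ranks first.

option Y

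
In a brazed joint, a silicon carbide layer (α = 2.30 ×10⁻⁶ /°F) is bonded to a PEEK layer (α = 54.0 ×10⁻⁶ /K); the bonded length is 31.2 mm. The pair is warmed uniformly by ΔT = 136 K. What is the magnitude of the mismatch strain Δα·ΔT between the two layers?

silicon carbide: α = 2.30×10⁻⁶/°F × 9/5 = 4.14×10⁻⁶/K.
Δα = |4.14 − 54.0|×10⁻⁶/K = 49.9×10⁻⁶/K.
Mismatch strain = Δα·ΔT = 49.9×10⁻⁶ × 136.0 = 6.78×10⁻³.

6.78×10⁻³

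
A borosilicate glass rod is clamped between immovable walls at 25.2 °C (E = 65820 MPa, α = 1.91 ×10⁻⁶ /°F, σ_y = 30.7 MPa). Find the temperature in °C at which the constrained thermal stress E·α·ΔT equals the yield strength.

E = 65820 MPa = 65.82 GPa.
α = 1.91×10⁻⁶/°F × 9/5 = 3.44×10⁻⁶/K.
E·α·ΔT = 30.70 MPa ⇒ ΔT = 30.70 / (65.82×10³ × 3.44×10⁻⁶) = 135.7 K.
T = 25.2 + 135.7 = 160.9 °C.

161 °C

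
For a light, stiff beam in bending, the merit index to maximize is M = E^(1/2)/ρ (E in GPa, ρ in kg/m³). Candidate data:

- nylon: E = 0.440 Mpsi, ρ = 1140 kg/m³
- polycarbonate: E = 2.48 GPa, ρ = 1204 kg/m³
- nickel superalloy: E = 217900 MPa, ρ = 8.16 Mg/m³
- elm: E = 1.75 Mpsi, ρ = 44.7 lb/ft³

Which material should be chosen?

Putting every candidate on a common basis:
  nylon: E = 3.034 GPa, ρ = 1140 kg/m³
  polycarbonate: E = 2.480 GPa, ρ = 1204 kg/m³
  nickel superalloy: E = 217.9 GPa, ρ = 8160 kg/m³
  elm: E = 12.07 GPa, ρ = 716.0 kg/m³
  elm: M = 4.85×10⁻³
  nickel superalloy: M = 1.81×10⁻³
  nylon: M = 1.53×10⁻³
  polycarbonate: M = 1.31×10⁻³
Elm ranks first.

elm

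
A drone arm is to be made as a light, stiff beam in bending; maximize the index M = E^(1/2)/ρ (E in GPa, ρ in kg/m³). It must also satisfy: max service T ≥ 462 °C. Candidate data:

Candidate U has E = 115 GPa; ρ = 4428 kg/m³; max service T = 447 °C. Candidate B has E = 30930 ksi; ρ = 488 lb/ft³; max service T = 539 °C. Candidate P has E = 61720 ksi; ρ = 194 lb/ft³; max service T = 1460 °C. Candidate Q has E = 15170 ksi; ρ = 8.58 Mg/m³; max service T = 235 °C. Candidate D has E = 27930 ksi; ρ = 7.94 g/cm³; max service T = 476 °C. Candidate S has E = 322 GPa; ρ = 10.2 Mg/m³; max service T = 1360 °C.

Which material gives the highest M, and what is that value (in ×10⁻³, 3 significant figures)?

Screen on constraints: max service T ≥ 462 °C. Survivors: candidate B, candidate P, candidate D, candidate S.
After converting to SI:
  candidate B: E = 213.3 GPa, ρ = 7817 kg/m³
  candidate P: E = 425.5 GPa, ρ = 3108 kg/m³
  candidate D: E = 192.6 GPa, ρ = 7940 kg/m³
  candidate S: E = 322.0 GPa, ρ = 10200 kg/m³
  candidate P: M = 6.64×10⁻³
  candidate B: M = 1.87×10⁻³
  candidate S: M = 1.76×10⁻³
  candidate D: M = 1.75×10⁻³
Candidate P has the largest M.

candidate P, M = 6.64×10⁻³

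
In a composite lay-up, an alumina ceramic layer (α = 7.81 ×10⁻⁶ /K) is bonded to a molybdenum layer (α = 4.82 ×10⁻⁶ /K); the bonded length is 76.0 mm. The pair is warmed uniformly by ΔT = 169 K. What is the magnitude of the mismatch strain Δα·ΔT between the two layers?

5.05×10⁻⁴

Δα = |7.81 − 4.82|×10⁻⁶/K = 2.99×10⁻⁶/K.
Mismatch strain = Δα·ΔT = 2.99×10⁻⁶ × 169.0 = 5.05×10⁻⁴.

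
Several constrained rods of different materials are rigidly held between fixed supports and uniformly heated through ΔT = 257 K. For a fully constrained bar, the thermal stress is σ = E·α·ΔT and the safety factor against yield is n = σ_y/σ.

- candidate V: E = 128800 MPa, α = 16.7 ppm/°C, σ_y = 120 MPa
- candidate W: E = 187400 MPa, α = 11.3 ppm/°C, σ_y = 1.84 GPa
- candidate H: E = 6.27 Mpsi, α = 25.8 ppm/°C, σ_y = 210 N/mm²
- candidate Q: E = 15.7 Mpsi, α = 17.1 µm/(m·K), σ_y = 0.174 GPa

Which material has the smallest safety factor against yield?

candidate V

With everything in SI (GPa, ×10⁻⁶/K, MPa):
  candidate V: E = 128.8, α = 16.7, σ_y = 120.0 → σ = 553 MPa, n = 0.217
  candidate W: E = 187.4, α = 11.3, σ_y = 1840 → σ = 544 MPa, n = 3.38
  candidate H: E = 43.23, α = 25.8, σ_y = 210.0 → σ = 287 MPa, n = 0.733
  candidate Q: E = 108.2, α = 17.1, σ_y = 174.0 → σ = 476 MPa, n = 0.366
Smallest n: candidate V with n = 0.217.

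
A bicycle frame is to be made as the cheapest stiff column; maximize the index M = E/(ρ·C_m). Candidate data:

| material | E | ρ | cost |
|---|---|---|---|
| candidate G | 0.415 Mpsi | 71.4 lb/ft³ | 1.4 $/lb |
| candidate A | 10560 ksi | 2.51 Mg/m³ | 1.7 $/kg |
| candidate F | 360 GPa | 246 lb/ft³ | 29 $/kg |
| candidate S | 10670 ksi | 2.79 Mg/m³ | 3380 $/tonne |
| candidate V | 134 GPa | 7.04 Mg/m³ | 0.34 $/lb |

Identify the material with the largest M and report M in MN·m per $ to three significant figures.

Convert each candidate to consistent units, then evaluate M:
  candidate G: E = 2.861 GPa, ρ = 1144 kg/m³, cost = 3.086 $/kg
  candidate A: E = 72.81 GPa, ρ = 2510 kg/m³, cost = 1.700 $/kg
  candidate F: E = 360.0 GPa, ρ = 3941 kg/m³, cost = 29.00 $/kg
  candidate S: E = 73.57 GPa, ρ = 2790 kg/m³, cost = 3.380 $/kg
  candidate V: E = 134.0 GPa, ρ = 7040 kg/m³, cost = 0.7496 $/kg
  candidate V: M = 25.4 MN·m per $
  candidate A: M = 17.1 MN·m per $
  candidate S: M = 7.80 MN·m per $
  candidate F: M = 3.15 MN·m per $
  candidate G: M = 0.811 MN·m per $
Candidate V has the largest M.

candidate V, M = 25.4 MN·m per $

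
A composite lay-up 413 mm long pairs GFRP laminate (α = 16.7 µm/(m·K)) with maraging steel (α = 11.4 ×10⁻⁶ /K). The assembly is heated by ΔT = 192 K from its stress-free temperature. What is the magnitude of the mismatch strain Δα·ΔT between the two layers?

Δα = |16.7 − 11.4|×10⁻⁶/K = 5.30×10⁻⁶/K.
Mismatch strain = Δα·ΔT = 5.30×10⁻⁶ × 192.0 = 1.02×10⁻³.

1.02×10⁻³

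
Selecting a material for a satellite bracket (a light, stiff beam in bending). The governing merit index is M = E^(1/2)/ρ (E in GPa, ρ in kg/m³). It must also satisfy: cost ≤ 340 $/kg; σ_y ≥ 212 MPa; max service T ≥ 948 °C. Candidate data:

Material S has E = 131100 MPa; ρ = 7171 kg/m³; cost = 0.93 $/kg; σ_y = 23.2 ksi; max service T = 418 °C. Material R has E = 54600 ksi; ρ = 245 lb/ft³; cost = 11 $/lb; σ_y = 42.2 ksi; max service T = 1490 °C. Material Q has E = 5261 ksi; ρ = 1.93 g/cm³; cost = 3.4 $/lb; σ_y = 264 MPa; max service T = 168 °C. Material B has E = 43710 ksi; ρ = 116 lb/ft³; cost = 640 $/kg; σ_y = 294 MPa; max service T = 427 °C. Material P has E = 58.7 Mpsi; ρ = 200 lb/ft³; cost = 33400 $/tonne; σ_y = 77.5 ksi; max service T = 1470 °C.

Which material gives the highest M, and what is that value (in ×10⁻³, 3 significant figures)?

Screen on constraints: cost ≤ 340 $/kg; σ_y ≥ 212 MPa; max service T ≥ 948 °C. Survivors: material R, material P.
Normalizing units and computing the index:
  material R: E = 376.5 GPa, ρ = 3925 kg/m³
  material P: E = 404.7 GPa, ρ = 3204 kg/m³
  material P: M = 6.28×10⁻³
  material R: M = 4.94×10⁻³
Material P ranks first.

material P, M = 6.28×10⁻³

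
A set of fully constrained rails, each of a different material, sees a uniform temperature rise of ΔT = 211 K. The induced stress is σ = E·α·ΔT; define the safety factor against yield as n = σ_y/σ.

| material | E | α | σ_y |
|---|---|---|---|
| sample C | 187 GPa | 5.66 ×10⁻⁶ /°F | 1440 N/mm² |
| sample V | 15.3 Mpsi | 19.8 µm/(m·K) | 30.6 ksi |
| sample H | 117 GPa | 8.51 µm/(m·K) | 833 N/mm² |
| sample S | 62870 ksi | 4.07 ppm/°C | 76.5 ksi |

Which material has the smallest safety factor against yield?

sample V

Converting E to GPa, α to ×10⁻⁶/K, σ_y to MPa, then σ and n for each:
  sample C: E = 187.0, α = 10.2, σ_y = 1440 → σ = 402 MPa, n = 3.58
  sample V: E = 105.5, α = 19.8, σ_y = 211.0 → σ = 441 MPa, n = 0.479
  sample H: E = 117.0, α = 8.51, σ_y = 833.0 → σ = 210 MPa, n = 3.97
  sample S: E = 433.5, α = 4.07, σ_y = 527.4 → σ = 372 MPa, n = 1.42
Sample V has the lowest safety factor, n = 0.479.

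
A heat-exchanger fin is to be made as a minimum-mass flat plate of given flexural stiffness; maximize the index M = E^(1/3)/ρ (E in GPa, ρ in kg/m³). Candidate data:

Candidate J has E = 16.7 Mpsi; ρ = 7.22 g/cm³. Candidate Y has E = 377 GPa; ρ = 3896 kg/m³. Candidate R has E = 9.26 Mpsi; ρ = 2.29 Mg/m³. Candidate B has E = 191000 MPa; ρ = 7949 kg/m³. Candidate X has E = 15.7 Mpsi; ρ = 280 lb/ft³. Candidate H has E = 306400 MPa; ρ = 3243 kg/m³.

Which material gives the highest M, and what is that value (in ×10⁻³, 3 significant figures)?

candidate H, M = 2.08×10⁻³

After converting to SI:
  candidate J: E = 115.1 GPa, ρ = 7220 kg/m³
  candidate Y: E = 377.0 GPa, ρ = 3896 kg/m³
  candidate R: E = 63.85 GPa, ρ = 2290 kg/m³
  candidate B: E = 191.0 GPa, ρ = 7949 kg/m³
  candidate X: E = 108.2 GPa, ρ = 4485 kg/m³
  candidate H: E = 306.4 GPa, ρ = 3243 kg/m³
  candidate H: M = 2.08×10⁻³
  candidate Y: M = 1.85×10⁻³
  candidate R: M = 1.75×10⁻³
  candidate X: M = 1.06×10⁻³
  candidate B: M = 0.724×10⁻³
  candidate J: M = 0.674×10⁻³
Candidate H has the largest M.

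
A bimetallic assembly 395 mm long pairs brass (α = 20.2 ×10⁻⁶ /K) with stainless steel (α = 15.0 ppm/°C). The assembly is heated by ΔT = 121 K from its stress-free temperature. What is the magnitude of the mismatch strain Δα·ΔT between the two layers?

6.29×10⁻⁴

Δα = |20.2 − 15.0|×10⁻⁶/K = 5.20×10⁻⁶/K.
Mismatch strain = Δα·ΔT = 5.20×10⁻⁶ × 121.0 = 6.29×10⁻⁴.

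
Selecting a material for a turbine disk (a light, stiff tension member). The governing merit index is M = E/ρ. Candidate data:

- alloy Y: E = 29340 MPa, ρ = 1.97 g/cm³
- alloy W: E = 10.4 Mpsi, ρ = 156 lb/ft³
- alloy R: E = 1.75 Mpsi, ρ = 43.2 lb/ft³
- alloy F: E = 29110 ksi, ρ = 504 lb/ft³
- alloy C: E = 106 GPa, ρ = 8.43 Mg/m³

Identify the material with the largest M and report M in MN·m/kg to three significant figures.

alloy W, M = 28.7 MN·m/kg

Putting every candidate on a common basis:
  alloy Y: E = 29.34 GPa, ρ = 1970 kg/m³
  alloy W: E = 71.71 GPa, ρ = 2499 kg/m³
  alloy R: E = 12.07 GPa, ρ = 692.0 kg/m³
  alloy F: E = 200.7 GPa, ρ = 8073 kg/m³
  alloy C: E = 106.0 GPa, ρ = 8430 kg/m³
  alloy W: M = 28.7 MN·m/kg
  alloy F: M = 24.9 MN·m/kg
  alloy R: M = 17.4 MN·m/kg
  alloy Y: M = 14.9 MN·m/kg
  alloy C: M = 12.6 MN·m/kg
The maximum is for alloy W.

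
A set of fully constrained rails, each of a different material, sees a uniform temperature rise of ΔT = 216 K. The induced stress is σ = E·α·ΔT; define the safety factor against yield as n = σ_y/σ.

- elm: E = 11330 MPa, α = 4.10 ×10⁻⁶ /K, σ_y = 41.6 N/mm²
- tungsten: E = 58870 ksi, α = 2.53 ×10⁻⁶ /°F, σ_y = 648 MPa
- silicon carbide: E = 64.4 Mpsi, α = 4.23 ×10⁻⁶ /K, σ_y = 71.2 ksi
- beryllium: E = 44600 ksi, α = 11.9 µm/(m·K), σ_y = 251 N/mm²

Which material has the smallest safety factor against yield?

Per material, after unit conversion:
  elm: E = 11.33, α = 4.10, σ_y = 41.60 → σ = 10.0 MPa, n = 4.15
  tungsten: E = 405.9, α = 4.55, σ_y = 648.0 → σ = 399 MPa, n = 1.62
  silicon carbide: E = 444.0, α = 4.23, σ_y = 490.9 → σ = 406 MPa, n = 1.21
  beryllium: E = 307.5, α = 11.9, σ_y = 251.0 → σ = 790 MPa, n = 0.318
The minimum is beryllium at n = 0.318.

beryllium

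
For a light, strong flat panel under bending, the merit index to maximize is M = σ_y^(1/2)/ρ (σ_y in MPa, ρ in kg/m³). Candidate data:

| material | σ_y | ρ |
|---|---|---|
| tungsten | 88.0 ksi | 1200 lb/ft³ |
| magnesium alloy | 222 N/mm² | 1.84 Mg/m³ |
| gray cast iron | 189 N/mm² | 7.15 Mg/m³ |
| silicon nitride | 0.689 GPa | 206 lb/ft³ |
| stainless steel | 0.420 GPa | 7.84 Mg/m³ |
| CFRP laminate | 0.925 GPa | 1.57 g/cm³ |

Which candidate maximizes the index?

Normalizing units and computing the index:
  tungsten: σ_y = 606.7 MPa, ρ = 19220 kg/m³
  magnesium alloy: σ_y = 222.0 MPa, ρ = 1840 kg/m³
  gray cast iron: σ_y = 189.0 MPa, ρ = 7150 kg/m³
  silicon nitride: σ_y = 689.0 MPa, ρ = 3300 kg/m³
  stainless steel: σ_y = 420.0 MPa, ρ = 7840 kg/m³
  CFRP laminate: σ_y = 925.0 MPa, ρ = 1570 kg/m³
  CFRP laminate: M = 19.4×10⁻³
  magnesium alloy: M = 8.10×10⁻³
  silicon nitride: M = 7.95×10⁻³
  stainless steel: M = 2.61×10⁻³
  gray cast iron: M = 1.92×10⁻³
  tungsten: M = 1.28×10⁻³
CFRP laminate ranks first.

CFRP laminate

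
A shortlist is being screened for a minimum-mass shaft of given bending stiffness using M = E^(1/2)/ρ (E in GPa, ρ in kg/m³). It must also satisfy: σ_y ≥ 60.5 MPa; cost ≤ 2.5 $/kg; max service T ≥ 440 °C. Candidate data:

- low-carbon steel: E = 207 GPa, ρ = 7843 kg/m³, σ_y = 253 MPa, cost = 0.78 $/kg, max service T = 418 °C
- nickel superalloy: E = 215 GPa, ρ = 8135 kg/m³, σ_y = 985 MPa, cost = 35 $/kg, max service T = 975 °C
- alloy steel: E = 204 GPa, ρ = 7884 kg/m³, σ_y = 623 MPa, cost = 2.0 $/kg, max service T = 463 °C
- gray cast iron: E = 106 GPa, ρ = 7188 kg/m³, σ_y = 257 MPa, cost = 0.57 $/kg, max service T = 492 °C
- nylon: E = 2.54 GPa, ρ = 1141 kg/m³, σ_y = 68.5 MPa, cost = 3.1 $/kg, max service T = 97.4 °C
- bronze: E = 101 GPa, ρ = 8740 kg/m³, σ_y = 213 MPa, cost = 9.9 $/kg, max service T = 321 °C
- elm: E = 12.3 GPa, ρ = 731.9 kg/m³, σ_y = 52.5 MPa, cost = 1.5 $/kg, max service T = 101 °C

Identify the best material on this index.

Screen on constraints: σ_y ≥ 60.5 MPa; cost ≤ 2.5 $/kg; max service T ≥ 440 °C. Survivors: alloy steel, gray cast iron.
Computing M directly (units already consistent):
  alloy steel: M = 1.81×10⁻³
  gray cast iron: M = 1.43×10⁻³
Highest index: alloy steel.

alloy steel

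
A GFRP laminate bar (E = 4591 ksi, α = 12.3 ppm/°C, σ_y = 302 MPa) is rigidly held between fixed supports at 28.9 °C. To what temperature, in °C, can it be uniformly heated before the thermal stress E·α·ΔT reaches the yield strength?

E = 4591 ksi = 31.65 GPa.
E·α·ΔT = 302.0 MPa ⇒ ΔT = 302.0 / (31.65×10³ × 12.3×10⁻⁶) = 775.7 K.
T = 28.9 + 775.7 = 804.6 °C.

805 °C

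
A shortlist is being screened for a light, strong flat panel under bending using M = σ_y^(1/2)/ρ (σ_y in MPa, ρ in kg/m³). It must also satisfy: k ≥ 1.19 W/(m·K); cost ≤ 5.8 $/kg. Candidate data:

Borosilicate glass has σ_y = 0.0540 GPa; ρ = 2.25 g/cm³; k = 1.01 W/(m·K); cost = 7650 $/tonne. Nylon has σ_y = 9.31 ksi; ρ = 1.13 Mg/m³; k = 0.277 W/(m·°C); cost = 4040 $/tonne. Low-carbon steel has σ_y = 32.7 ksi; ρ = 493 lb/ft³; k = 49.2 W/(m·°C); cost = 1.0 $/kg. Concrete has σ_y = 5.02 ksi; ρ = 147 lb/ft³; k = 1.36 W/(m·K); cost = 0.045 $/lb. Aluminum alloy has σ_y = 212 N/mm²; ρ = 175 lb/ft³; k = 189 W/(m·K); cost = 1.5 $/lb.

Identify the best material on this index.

aluminum alloy

Screen on constraints: k ≥ 1.19 W/(m·K); cost ≤ 5.8 $/kg. Survivors: low-carbon steel, concrete, aluminum alloy.
Normalizing units and computing the index:
  low-carbon steel: σ_y = 225.5 MPa, ρ = 7897 kg/m³
  concrete: σ_y = 34.61 MPa, ρ = 2355 kg/m³
  aluminum alloy: σ_y = 212.0 MPa, ρ = 2803 kg/m³
  aluminum alloy: M = 5.19×10⁻³
  concrete: M = 2.50×10⁻³
  low-carbon steel: M = 1.90×10⁻³
The maximum is for aluminum alloy.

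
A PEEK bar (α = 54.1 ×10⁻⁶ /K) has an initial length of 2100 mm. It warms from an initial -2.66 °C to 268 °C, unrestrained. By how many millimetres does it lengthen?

30.7 mm

ΔT = 268 − (-2.66) = 270.7 K.
ΔL = α·L₀·ΔT = 54.1×10⁻⁶ × 2100 mm × 270.7 K = 30.7 mm.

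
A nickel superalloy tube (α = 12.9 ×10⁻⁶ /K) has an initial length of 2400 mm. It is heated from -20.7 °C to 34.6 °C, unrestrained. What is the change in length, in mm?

1.71 mm

ΔT = 34.6 − (-20.7) = 55.30 K.
ΔL = α·L₀·ΔT = 12.9×10⁻⁶ × 2400 mm × 55.30 K = 1.71 mm.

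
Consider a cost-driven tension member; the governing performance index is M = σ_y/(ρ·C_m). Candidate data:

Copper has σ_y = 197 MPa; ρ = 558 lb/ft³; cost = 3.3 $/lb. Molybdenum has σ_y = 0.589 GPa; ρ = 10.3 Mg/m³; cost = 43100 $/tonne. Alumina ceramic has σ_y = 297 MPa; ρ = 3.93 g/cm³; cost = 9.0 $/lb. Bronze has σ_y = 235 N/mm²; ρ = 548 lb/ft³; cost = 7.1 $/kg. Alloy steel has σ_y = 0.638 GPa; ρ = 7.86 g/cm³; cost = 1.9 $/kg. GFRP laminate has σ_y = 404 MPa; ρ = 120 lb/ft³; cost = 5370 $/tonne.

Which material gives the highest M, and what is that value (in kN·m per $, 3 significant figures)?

In SI units:
  copper: σ_y = 197.0 MPa, ρ = 8938 kg/m³, cost = 7.275 $/kg
  molybdenum: σ_y = 589.0 MPa, ρ = 10300 kg/m³, cost = 43.10 $/kg
  alumina ceramic: σ_y = 297.0 MPa, ρ = 3930 kg/m³, cost = 19.84 $/kg
  bronze: σ_y = 235.0 MPa, ρ = 8778 kg/m³, cost = 7.100 $/kg
  alloy steel: σ_y = 638.0 MPa, ρ = 7860 kg/m³, cost = 1.900 $/kg
  GFRP laminate: σ_y = 404.0 MPa, ρ = 1922 kg/m³, cost = 5.370 $/kg
  alloy steel: M = 42.7 kN·m per $
  GFRP laminate: M = 39.1 kN·m per $
  alumina ceramic: M = 3.81 kN·m per $
  bronze: M = 3.77 kN·m per $
  copper: M = 3.03 kN·m per $
  molybdenum: M = 1.33 kN·m per $
Highest index: alloy steel.

alloy steel, M = 42.7 kN·m per $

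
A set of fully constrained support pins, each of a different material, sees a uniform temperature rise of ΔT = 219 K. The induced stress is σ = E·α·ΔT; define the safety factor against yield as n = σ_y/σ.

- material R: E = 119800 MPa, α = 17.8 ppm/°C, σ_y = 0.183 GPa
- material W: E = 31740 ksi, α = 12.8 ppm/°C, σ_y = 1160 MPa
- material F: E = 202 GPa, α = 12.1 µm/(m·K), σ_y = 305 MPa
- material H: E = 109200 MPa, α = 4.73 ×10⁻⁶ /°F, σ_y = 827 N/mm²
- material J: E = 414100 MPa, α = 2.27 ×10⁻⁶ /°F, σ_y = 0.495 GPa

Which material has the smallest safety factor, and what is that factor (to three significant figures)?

Per material, after unit conversion:
  material R: E = 119.8, α = 17.8, σ_y = 183.0 → σ = 467 MPa, n = 0.392
  material W: E = 218.8, α = 12.8, σ_y = 1160 → σ = 613 MPa, n = 1.89
  material F: E = 202.0, α = 12.1, σ_y = 305.0 → σ = 535 MPa, n = 0.570
  material H: E = 109.2, α = 8.51, σ_y = 827.0 → σ = 204 MPa, n = 4.06
  material J: E = 414.1, α = 4.09, σ_y = 495.0 → σ = 371 MPa, n = 1.34
The minimum is material R at n = 0.392.

material R, n = 0.392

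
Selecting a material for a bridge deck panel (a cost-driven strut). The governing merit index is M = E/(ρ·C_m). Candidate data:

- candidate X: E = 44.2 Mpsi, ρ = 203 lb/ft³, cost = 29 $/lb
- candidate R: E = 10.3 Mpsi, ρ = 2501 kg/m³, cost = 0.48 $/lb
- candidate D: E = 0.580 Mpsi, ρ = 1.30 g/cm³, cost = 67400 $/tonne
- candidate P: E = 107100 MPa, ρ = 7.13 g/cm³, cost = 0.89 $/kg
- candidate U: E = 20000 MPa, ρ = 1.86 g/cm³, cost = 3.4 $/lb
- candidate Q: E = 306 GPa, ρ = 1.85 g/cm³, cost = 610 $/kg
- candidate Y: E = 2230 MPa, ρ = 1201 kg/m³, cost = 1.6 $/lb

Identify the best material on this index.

candidate R

Normalizing units and computing the index:
  candidate X: E = 304.7 GPa, ρ = 3252 kg/m³, cost = 63.93 $/kg
  candidate R: E = 71.02 GPa, ρ = 2501 kg/m³, cost = 1.058 $/kg
  candidate D: E = 3.999 GPa, ρ = 1300 kg/m³, cost = 67.40 $/kg
  candidate P: E = 107.1 GPa, ρ = 7130 kg/m³, cost = 0.8900 $/kg
  candidate U: E = 20.00 GPa, ρ = 1860 kg/m³, cost = 7.496 $/kg
  candidate Q: E = 306.0 GPa, ρ = 1850 kg/m³, cost = 610.0 $/kg
  candidate Y: E = 2.230 GPa, ρ = 1201 kg/m³, cost = 3.527 $/kg
  candidate R: M = 26.8 MN·m per $
  candidate P: M = 16.9 MN·m per $
  candidate X: M = 1.47 MN·m per $
  candidate U: M = 1.43 MN·m per $
  candidate Y: M = 0.526 MN·m per $
  candidate Q: M = 0.271 MN·m per $
  candidate D: M = 0.0456 MN·m per $
Highest index: candidate R.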